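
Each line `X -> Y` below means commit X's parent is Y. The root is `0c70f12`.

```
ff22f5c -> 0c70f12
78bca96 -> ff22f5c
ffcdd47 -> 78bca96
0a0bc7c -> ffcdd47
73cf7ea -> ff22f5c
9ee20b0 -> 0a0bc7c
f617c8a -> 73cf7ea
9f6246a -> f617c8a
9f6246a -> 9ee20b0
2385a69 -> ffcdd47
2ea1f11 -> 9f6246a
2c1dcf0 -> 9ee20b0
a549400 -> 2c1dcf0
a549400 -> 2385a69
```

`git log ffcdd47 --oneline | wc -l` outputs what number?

4

Walking parent pointers from ffcdd47: reachable set = {0c70f12, 78bca96, ff22f5c, ffcdd47}.
That is 4 commits.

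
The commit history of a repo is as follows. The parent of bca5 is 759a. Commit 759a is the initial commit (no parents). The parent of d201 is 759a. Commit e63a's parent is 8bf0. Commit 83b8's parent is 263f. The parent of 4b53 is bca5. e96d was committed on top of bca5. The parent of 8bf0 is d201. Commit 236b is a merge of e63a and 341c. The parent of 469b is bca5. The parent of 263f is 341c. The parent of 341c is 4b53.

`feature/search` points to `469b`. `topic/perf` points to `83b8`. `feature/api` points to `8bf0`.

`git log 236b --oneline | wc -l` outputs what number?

Walking parent pointers from 236b: reachable set = {236b, 341c, 4b53, 759a, 8bf0, bca5, d201, e63a}.
That is 8 commits.

8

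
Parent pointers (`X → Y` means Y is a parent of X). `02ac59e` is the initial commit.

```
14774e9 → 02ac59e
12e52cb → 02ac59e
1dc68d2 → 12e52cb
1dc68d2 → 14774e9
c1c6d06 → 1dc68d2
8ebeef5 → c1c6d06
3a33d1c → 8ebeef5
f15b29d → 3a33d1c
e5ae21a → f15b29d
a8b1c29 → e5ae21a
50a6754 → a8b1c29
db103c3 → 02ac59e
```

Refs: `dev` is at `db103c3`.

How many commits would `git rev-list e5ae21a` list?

9

Walking parent pointers from e5ae21a: reachable set = {02ac59e, 12e52cb, 14774e9, 1dc68d2, 3a33d1c, 8ebeef5, c1c6d06, e5ae21a, f15b29d}.
That is 9 commits.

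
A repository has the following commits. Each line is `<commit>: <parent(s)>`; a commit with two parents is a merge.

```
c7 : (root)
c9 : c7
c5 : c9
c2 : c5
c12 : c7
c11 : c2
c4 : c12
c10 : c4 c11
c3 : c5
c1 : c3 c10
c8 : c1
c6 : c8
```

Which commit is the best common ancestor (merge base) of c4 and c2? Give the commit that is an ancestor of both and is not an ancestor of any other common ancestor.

Ancestors of c4: {c12, c4, c7}.
Ancestors of c2: {c2, c5, c7, c9}.
Common ancestors: {c7}.
The only common ancestor is c7, so it is the merge base.

c7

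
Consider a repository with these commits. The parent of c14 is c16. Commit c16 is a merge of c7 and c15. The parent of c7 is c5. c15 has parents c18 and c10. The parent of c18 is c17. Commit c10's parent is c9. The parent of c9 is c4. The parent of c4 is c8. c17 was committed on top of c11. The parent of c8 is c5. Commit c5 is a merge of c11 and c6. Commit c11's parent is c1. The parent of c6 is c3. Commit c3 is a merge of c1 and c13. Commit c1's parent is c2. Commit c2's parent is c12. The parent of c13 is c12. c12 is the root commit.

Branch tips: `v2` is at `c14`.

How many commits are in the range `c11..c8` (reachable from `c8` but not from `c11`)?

5

Reachable from c8: {c1, c11, c12, c13, c2, c3, c5, c6, c8}.
Reachable from c11: {c1, c11, c12, c2}.
In c8's history but not c11's: {c13, c3, c5, c6, c8} — 5 commits.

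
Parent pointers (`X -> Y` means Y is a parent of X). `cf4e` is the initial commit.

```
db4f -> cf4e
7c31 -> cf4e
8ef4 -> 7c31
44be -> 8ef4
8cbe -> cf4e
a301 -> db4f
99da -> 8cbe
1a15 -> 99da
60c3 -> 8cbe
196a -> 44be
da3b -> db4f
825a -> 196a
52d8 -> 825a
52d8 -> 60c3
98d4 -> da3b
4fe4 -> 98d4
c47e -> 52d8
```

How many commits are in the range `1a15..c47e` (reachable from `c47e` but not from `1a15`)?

8

Reachable from c47e: {196a, 44be, 52d8, 60c3, 7c31, 825a, 8cbe, 8ef4, c47e, cf4e}.
Reachable from 1a15: {1a15, 8cbe, 99da, cf4e}.
In c47e's history but not 1a15's: {196a, 44be, 52d8, 60c3, 7c31, 825a, 8ef4, c47e} — 8 commits.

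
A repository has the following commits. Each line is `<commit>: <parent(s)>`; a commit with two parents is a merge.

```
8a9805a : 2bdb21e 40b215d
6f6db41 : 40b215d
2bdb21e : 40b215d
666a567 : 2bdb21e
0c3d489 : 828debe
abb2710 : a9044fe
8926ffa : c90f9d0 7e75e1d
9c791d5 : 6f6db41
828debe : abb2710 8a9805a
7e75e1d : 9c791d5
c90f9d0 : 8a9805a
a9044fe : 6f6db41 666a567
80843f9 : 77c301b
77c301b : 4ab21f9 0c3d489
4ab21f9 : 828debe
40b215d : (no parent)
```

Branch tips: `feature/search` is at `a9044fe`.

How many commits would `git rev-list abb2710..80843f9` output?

6

Reachable from 80843f9: {0c3d489, 2bdb21e, 40b215d, 4ab21f9, 666a567, 6f6db41, 77c301b, 80843f9, 828debe, 8a9805a, a9044fe, abb2710}.
Reachable from abb2710: {2bdb21e, 40b215d, 666a567, 6f6db41, a9044fe, abb2710}.
In 80843f9's history but not abb2710's: {0c3d489, 4ab21f9, 77c301b, 80843f9, 828debe, 8a9805a} — 6 commits.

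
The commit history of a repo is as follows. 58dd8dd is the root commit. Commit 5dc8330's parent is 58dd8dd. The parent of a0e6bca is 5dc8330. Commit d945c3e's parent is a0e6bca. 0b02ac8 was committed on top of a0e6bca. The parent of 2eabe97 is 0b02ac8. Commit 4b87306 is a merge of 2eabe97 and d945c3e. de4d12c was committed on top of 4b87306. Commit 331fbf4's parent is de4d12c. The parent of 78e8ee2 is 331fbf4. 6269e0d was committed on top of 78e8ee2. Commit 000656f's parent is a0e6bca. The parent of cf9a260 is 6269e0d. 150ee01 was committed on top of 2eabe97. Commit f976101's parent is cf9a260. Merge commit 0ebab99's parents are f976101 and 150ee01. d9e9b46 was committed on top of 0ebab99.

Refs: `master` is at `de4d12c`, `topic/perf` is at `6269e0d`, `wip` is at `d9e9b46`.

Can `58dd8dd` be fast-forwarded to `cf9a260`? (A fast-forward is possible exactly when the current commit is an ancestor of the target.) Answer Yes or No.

Yes

A fast-forward from 58dd8dd to cf9a260 is possible iff 58dd8dd is an ancestor of cf9a260.
Ancestors of cf9a260: {0b02ac8, 2eabe97, 331fbf4, 4b87306, 58dd8dd, 5dc8330, 6269e0d, 78e8ee2, a0e6bca, cf9a260, d945c3e, de4d12c}.
58dd8dd is among them, so fast-forward is possible.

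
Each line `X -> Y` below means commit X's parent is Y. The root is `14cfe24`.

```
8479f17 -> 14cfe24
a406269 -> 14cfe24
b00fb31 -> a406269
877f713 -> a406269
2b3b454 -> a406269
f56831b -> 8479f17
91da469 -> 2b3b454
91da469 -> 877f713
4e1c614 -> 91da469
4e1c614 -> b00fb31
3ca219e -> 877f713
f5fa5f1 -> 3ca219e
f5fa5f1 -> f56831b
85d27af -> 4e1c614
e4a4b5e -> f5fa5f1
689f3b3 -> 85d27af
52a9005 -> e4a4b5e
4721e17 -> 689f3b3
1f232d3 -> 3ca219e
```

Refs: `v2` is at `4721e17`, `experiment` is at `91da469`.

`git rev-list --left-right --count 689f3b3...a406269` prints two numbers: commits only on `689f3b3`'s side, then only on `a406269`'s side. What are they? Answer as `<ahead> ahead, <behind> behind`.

Reachable from 689f3b3: {14cfe24, 2b3b454, 4e1c614, 689f3b3, 85d27af, 877f713, 91da469, a406269, b00fb31}.
Reachable from a406269: {14cfe24, a406269}.
Only in 689f3b3's history (ahead): {2b3b454, 4e1c614, 689f3b3, 85d27af, 877f713, 91da469, b00fb31} — 7.
Only in a406269's history (behind): {} — 0.

7 ahead, 0 behind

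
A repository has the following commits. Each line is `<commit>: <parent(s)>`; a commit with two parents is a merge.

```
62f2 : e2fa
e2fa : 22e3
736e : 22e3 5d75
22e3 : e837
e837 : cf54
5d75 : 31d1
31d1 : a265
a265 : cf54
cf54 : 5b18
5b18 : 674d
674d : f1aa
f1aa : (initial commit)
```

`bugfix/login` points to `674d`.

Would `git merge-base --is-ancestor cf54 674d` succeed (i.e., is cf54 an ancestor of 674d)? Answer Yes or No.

No

Ancestors of 674d: {674d, f1aa}.
cf54 is not in that set, so it is not an ancestor of 674d.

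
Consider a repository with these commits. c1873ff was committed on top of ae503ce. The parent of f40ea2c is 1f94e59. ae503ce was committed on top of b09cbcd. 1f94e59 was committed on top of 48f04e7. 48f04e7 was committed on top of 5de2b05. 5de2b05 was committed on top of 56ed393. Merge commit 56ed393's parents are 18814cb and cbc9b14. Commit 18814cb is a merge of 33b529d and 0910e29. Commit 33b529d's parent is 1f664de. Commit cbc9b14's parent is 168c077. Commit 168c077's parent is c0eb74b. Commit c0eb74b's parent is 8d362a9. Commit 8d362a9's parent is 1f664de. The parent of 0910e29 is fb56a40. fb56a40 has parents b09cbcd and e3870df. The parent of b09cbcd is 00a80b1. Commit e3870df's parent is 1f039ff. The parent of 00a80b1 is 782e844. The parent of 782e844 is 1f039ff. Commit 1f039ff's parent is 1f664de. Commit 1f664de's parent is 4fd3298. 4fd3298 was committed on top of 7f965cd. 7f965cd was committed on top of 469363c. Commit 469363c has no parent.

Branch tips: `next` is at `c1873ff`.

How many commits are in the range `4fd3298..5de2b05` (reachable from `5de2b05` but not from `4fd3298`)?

16

Reachable from 5de2b05: {00a80b1, 0910e29, 168c077, 18814cb, 1f039ff, 1f664de, 33b529d, 469363c, 4fd3298, 56ed393, 5de2b05, 782e844, 7f965cd, 8d362a9, b09cbcd, c0eb74b, cbc9b14, e3870df, fb56a40}.
Reachable from 4fd3298: {469363c, 4fd3298, 7f965cd}.
In 5de2b05's history but not 4fd3298's: {00a80b1, 0910e29, 168c077, 18814cb, 1f039ff, 1f664de, 33b529d, 56ed393, 5de2b05, 782e844, 8d362a9, b09cbcd, c0eb74b, cbc9b14, e3870df, fb56a40} — 16 commits.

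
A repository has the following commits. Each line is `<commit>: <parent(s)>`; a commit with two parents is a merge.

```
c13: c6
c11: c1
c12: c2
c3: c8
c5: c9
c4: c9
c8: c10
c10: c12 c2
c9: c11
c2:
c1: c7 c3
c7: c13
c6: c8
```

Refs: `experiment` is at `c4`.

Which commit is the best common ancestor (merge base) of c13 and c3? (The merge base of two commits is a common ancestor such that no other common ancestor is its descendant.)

c8

Ancestors of c13: {c10, c12, c13, c2, c6, c8}.
Ancestors of c3: {c10, c12, c2, c3, c8}.
Common ancestors: {c10, c12, c2, c8}.
Among these, c8 is not an ancestor of any other common ancestor — it is the merge base.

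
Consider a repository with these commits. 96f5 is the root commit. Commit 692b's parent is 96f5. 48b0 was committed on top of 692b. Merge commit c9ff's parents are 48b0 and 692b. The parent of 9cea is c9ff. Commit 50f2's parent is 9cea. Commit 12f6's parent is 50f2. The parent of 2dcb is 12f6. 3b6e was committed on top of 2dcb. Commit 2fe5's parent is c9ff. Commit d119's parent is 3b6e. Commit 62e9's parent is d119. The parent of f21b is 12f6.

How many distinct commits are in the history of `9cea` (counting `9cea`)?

Walking parent pointers from 9cea: reachable set = {48b0, 692b, 96f5, 9cea, c9ff}.
That is 5 commits.

5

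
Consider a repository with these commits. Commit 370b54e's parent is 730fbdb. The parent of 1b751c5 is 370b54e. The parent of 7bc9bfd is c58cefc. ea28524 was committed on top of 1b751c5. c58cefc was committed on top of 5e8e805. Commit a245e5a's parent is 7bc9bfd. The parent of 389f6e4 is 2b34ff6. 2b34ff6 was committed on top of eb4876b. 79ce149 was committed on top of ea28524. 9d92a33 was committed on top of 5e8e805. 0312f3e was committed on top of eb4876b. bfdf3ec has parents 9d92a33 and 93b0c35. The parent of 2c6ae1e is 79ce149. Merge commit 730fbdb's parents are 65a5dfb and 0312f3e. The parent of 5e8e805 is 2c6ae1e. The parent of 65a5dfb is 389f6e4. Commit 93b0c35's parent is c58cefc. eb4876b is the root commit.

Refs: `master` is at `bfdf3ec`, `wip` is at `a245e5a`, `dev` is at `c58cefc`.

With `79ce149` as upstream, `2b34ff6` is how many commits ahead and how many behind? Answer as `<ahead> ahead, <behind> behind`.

0 ahead, 8 behind

Reachable from 2b34ff6: {2b34ff6, eb4876b}.
Reachable from 79ce149: {0312f3e, 1b751c5, 2b34ff6, 370b54e, 389f6e4, 65a5dfb, 730fbdb, 79ce149, ea28524, eb4876b}.
Only in 2b34ff6's history (ahead): {} — 0.
Only in 79ce149's history (behind): {0312f3e, 1b751c5, 370b54e, 389f6e4, 65a5dfb, 730fbdb, 79ce149, ea28524} — 8.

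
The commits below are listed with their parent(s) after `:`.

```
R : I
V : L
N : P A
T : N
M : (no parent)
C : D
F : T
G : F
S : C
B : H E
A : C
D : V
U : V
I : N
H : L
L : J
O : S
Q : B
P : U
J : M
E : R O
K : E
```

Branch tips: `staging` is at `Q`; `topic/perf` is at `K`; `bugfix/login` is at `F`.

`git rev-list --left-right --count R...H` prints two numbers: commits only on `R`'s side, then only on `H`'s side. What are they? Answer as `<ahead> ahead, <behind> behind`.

9 ahead, 1 behind

Reachable from R: {A, C, D, I, J, L, M, N, P, R, U, V}.
Reachable from H: {H, J, L, M}.
Only in R's history (ahead): {A, C, D, I, N, P, R, U, V} — 9.
Only in H's history (behind): {H} — 1.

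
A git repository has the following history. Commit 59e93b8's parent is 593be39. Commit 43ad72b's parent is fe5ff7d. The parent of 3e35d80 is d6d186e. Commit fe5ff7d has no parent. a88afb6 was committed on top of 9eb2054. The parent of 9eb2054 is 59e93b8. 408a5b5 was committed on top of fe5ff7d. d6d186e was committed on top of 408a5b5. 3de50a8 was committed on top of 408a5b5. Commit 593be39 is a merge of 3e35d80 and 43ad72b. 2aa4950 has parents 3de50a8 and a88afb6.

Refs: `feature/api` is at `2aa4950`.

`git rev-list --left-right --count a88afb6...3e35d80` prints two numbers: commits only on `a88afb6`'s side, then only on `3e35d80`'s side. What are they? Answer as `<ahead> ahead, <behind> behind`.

Reachable from a88afb6: {3e35d80, 408a5b5, 43ad72b, 593be39, 59e93b8, 9eb2054, a88afb6, d6d186e, fe5ff7d}.
Reachable from 3e35d80: {3e35d80, 408a5b5, d6d186e, fe5ff7d}.
Only in a88afb6's history (ahead): {43ad72b, 593be39, 59e93b8, 9eb2054, a88afb6} — 5.
Only in 3e35d80's history (behind): {} — 0.

5 ahead, 0 behind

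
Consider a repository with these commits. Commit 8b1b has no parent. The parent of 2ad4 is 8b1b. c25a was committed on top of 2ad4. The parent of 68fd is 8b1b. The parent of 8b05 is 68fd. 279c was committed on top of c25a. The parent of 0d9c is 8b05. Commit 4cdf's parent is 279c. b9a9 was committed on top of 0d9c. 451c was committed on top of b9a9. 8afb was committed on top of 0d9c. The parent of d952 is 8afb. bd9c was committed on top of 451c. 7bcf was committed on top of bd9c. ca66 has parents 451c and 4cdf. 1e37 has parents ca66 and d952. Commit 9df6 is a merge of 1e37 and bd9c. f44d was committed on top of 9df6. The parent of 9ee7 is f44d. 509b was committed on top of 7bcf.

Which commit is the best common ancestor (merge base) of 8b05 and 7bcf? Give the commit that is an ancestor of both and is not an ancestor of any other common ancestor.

Ancestors of 8b05: {68fd, 8b05, 8b1b}.
Ancestors of 7bcf: {0d9c, 451c, 68fd, 7bcf, 8b05, 8b1b, b9a9, bd9c}.
Common ancestors: {68fd, 8b05, 8b1b}.
Among these, 8b05 is not an ancestor of any other common ancestor — it is the merge base.

8b05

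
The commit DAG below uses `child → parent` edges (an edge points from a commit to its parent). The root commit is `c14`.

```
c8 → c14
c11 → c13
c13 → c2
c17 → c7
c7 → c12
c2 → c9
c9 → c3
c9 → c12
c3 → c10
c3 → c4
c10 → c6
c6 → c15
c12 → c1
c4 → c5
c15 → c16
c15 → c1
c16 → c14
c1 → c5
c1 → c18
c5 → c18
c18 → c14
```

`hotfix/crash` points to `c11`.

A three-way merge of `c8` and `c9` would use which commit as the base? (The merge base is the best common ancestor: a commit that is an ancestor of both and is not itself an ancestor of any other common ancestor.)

Ancestors of c8: {c14, c8}.
Ancestors of c9: {c1, c10, c12, c14, c15, c16, c18, c3, c4, c5, c6, c9}.
Common ancestors: {c14}.
The only common ancestor is c14, so it is the merge base.

c14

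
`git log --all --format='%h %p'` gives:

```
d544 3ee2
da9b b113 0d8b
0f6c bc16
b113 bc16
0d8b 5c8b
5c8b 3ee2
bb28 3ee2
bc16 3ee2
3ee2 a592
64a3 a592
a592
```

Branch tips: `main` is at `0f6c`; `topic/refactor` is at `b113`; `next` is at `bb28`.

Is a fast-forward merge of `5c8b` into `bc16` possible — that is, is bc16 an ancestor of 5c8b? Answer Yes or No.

A fast-forward from bc16 to 5c8b is possible iff bc16 is an ancestor of 5c8b.
Ancestors of 5c8b: {3ee2, 5c8b, a592}.
bc16 is not among them, so fast-forward is not possible.

No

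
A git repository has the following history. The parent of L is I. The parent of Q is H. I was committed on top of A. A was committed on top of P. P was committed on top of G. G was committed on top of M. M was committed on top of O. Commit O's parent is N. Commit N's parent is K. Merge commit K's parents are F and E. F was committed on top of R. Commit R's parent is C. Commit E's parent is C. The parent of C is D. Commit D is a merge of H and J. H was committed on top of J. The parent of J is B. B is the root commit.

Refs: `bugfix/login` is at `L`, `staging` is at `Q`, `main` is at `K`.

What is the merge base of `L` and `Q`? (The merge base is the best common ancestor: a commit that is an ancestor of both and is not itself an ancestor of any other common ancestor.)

Ancestors of L: {A, B, C, D, E, F, G, H, I, J, K, L, M, N, O, P, R}.
Ancestors of Q: {B, H, J, Q}.
Common ancestors: {B, H, J}.
Among these, H is not an ancestor of any other common ancestor — it is the merge base.

H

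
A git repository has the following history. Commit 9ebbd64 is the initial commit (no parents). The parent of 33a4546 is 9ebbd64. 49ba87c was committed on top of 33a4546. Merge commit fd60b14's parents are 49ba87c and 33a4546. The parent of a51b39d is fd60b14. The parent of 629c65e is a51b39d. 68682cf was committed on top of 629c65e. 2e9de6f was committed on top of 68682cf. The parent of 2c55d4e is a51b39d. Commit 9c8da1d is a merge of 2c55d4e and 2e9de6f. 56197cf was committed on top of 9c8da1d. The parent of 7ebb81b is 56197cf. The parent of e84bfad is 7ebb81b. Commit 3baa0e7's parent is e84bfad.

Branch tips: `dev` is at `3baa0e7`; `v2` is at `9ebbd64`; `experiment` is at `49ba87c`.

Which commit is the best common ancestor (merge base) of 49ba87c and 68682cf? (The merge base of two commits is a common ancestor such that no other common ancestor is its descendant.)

Ancestors of 49ba87c: {33a4546, 49ba87c, 9ebbd64}.
Ancestors of 68682cf: {33a4546, 49ba87c, 629c65e, 68682cf, 9ebbd64, a51b39d, fd60b14}.
Common ancestors: {33a4546, 49ba87c, 9ebbd64}.
Among these, 49ba87c is not an ancestor of any other common ancestor — it is the merge base.

49ba87c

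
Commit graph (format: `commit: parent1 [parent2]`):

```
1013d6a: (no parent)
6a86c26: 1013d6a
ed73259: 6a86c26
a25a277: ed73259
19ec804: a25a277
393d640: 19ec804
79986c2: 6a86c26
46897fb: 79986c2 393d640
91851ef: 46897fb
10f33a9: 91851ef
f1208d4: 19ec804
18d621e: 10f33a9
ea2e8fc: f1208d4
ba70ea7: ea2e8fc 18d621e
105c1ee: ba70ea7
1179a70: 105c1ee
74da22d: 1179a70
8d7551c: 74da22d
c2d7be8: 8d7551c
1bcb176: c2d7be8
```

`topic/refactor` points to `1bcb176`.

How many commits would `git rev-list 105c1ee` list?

Walking parent pointers from 105c1ee: reachable set = {1013d6a, 105c1ee, 10f33a9, 18d621e, 19ec804, 393d640, 46897fb, 6a86c26, 79986c2, 91851ef, a25a277, ba70ea7, ea2e8fc, ed73259, f1208d4}.
That is 15 commits.

15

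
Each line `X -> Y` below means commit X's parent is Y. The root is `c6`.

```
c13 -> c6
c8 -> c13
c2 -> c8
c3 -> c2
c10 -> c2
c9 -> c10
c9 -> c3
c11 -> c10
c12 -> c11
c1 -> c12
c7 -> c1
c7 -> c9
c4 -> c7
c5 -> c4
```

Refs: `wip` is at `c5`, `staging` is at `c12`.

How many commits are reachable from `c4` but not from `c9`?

Reachable from c4: {c1, c10, c11, c12, c13, c2, c3, c4, c6, c7, c8, c9}.
Reachable from c9: {c10, c13, c2, c3, c6, c8, c9}.
In c4's history but not c9's: {c1, c11, c12, c4, c7} — 5 commits.

5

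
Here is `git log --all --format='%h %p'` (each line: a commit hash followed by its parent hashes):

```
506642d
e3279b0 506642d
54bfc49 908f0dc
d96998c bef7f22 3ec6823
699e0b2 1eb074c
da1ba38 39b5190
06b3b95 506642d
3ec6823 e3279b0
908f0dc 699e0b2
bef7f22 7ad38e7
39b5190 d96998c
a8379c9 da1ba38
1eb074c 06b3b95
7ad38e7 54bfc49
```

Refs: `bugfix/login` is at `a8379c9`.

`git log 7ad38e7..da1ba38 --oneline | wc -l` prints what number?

6

Reachable from da1ba38: {06b3b95, 1eb074c, 39b5190, 3ec6823, 506642d, 54bfc49, 699e0b2, 7ad38e7, 908f0dc, bef7f22, d96998c, da1ba38, e3279b0}.
Reachable from 7ad38e7: {06b3b95, 1eb074c, 506642d, 54bfc49, 699e0b2, 7ad38e7, 908f0dc}.
In da1ba38's history but not 7ad38e7's: {39b5190, 3ec6823, bef7f22, d96998c, da1ba38, e3279b0} — 6 commits.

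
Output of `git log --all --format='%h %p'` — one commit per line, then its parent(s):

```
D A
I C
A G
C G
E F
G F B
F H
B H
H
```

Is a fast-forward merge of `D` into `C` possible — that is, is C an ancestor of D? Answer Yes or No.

A fast-forward from C to D is possible iff C is an ancestor of D.
Ancestors of D: {A, B, D, F, G, H}.
C is not among them, so fast-forward is not possible.

No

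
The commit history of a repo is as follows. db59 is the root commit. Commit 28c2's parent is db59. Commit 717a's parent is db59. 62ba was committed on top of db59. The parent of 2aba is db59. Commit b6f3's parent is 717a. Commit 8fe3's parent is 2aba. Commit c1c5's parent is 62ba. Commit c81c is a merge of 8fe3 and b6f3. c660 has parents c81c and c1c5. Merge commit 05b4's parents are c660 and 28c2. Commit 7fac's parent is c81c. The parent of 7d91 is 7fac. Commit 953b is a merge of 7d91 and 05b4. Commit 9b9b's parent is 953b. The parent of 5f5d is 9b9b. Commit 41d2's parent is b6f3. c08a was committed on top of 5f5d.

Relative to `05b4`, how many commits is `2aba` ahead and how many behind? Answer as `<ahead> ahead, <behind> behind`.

0 ahead, 9 behind

Reachable from 2aba: {2aba, db59}.
Reachable from 05b4: {05b4, 28c2, 2aba, 62ba, 717a, 8fe3, b6f3, c1c5, c660, c81c, db59}.
Only in 2aba's history (ahead): {} — 0.
Only in 05b4's history (behind): {05b4, 28c2, 62ba, 717a, 8fe3, b6f3, c1c5, c660, c81c} — 9.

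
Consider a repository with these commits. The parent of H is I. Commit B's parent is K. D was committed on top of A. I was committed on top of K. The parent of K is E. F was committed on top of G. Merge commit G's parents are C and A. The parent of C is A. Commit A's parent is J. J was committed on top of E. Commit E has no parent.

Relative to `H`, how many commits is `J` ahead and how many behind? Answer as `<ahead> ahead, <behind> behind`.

Reachable from J: {E, J}.
Reachable from H: {E, H, I, K}.
Only in J's history (ahead): {J} — 1.
Only in H's history (behind): {H, I, K} — 3.

1 ahead, 3 behind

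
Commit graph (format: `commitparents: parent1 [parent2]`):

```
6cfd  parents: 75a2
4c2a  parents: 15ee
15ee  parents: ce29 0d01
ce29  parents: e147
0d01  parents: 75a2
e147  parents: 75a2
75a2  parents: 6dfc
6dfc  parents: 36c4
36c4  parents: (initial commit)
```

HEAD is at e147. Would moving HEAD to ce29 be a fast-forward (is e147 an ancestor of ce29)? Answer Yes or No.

A fast-forward from e147 to ce29 is possible iff e147 is an ancestor of ce29.
Ancestors of ce29: {36c4, 6dfc, 75a2, ce29, e147}.
e147 is among them, so fast-forward is possible.

Yes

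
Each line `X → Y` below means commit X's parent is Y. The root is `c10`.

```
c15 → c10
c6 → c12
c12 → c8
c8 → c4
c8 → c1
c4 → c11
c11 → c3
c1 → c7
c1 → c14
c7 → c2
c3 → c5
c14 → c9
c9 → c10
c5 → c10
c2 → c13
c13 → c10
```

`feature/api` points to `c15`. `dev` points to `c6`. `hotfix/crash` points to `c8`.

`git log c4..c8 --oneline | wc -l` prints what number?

Reachable from c8: {c1, c10, c11, c13, c14, c2, c3, c4, c5, c7, c8, c9}.
Reachable from c4: {c10, c11, c3, c4, c5}.
In c8's history but not c4's: {c1, c13, c14, c2, c7, c8, c9} — 7 commits.

7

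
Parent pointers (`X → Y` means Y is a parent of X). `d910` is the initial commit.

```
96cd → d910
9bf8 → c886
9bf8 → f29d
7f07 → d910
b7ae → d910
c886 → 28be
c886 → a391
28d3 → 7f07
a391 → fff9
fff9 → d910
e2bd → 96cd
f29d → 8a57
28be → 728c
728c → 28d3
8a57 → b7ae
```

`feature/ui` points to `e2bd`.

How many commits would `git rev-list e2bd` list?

3

Walking parent pointers from e2bd: reachable set = {96cd, d910, e2bd}.
That is 3 commits.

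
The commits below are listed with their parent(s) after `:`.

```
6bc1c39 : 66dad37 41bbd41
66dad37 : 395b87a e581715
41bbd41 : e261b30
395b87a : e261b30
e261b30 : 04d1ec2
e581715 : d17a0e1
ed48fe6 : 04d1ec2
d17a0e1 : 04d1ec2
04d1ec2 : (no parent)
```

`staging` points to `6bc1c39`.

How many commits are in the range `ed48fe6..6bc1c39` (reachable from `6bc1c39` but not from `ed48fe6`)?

Reachable from 6bc1c39: {04d1ec2, 395b87a, 41bbd41, 66dad37, 6bc1c39, d17a0e1, e261b30, e581715}.
Reachable from ed48fe6: {04d1ec2, ed48fe6}.
In 6bc1c39's history but not ed48fe6's: {395b87a, 41bbd41, 66dad37, 6bc1c39, d17a0e1, e261b30, e581715} — 7 commits.

7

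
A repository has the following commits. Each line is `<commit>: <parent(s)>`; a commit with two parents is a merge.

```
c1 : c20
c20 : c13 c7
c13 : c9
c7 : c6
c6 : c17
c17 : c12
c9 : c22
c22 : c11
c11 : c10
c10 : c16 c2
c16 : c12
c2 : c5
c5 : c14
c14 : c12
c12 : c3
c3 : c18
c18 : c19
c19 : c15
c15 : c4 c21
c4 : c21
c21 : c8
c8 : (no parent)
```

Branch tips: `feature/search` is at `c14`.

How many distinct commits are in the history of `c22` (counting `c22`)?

Walking parent pointers from c22: reachable set = {c10, c11, c12, c14, c15, c16, c18, c19, c2, c21, c22, c3, c4, c5, c8}.
That is 15 commits.

15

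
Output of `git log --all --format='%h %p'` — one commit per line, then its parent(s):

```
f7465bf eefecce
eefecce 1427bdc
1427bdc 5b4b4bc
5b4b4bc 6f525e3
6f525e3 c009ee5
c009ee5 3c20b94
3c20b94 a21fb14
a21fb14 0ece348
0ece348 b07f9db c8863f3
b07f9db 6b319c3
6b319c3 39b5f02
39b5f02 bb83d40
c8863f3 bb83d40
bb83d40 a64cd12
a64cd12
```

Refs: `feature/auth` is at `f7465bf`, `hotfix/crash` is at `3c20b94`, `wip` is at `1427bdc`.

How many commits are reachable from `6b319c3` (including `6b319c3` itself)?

4

Walking parent pointers from 6b319c3: reachable set = {39b5f02, 6b319c3, a64cd12, bb83d40}.
That is 4 commits.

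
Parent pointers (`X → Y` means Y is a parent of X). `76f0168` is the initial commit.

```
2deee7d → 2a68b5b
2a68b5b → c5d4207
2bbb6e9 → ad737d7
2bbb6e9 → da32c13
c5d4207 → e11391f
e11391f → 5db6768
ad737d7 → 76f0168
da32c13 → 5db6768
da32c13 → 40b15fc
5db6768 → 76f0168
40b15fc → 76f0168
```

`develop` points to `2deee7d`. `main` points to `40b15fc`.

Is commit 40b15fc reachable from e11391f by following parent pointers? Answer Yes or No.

No

Ancestors of e11391f: {5db6768, 76f0168, e11391f}.
40b15fc is not in that set, so it is not an ancestor of e11391f.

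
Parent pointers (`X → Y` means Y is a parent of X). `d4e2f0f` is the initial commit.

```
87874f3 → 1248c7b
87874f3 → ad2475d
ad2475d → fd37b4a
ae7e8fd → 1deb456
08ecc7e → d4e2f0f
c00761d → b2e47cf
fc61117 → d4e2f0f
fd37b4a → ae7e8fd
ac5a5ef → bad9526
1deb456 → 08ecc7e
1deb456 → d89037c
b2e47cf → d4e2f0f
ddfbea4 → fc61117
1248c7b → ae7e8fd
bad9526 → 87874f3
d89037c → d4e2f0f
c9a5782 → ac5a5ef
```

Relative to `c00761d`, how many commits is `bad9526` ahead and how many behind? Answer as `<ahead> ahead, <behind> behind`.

9 ahead, 2 behind

Reachable from bad9526: {08ecc7e, 1248c7b, 1deb456, 87874f3, ad2475d, ae7e8fd, bad9526, d4e2f0f, d89037c, fd37b4a}.
Reachable from c00761d: {b2e47cf, c00761d, d4e2f0f}.
Only in bad9526's history (ahead): {08ecc7e, 1248c7b, 1deb456, 87874f3, ad2475d, ae7e8fd, bad9526, d89037c, fd37b4a} — 9.
Only in c00761d's history (behind): {b2e47cf, c00761d} — 2.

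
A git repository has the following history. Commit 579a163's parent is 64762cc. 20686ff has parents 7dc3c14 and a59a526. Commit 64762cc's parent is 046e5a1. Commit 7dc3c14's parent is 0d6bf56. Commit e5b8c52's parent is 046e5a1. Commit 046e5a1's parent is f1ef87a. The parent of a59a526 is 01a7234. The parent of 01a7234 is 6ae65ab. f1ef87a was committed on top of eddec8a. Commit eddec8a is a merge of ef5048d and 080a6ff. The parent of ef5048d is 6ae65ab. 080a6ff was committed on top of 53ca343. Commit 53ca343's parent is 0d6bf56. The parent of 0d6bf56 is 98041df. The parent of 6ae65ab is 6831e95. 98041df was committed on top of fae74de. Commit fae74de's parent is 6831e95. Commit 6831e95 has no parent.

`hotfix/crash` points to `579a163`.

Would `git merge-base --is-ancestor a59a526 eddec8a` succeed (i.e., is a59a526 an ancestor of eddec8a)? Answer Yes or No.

Ancestors of eddec8a: {080a6ff, 0d6bf56, 53ca343, 6831e95, 6ae65ab, 98041df, eddec8a, ef5048d, fae74de}.
a59a526 is not in that set, so it is not an ancestor of eddec8a.

No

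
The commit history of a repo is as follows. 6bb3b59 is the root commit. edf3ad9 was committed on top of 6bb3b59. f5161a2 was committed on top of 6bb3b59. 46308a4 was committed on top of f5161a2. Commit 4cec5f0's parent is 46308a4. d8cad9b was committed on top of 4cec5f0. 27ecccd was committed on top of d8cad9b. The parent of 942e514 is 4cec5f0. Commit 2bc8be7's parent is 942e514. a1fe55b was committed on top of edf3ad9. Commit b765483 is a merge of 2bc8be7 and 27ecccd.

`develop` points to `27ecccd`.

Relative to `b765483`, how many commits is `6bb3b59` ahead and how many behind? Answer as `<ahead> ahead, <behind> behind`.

Reachable from 6bb3b59: {6bb3b59}.
Reachable from b765483: {27ecccd, 2bc8be7, 46308a4, 4cec5f0, 6bb3b59, 942e514, b765483, d8cad9b, f5161a2}.
Only in 6bb3b59's history (ahead): {} — 0.
Only in b765483's history (behind): {27ecccd, 2bc8be7, 46308a4, 4cec5f0, 942e514, b765483, d8cad9b, f5161a2} — 8.

0 ahead, 8 behind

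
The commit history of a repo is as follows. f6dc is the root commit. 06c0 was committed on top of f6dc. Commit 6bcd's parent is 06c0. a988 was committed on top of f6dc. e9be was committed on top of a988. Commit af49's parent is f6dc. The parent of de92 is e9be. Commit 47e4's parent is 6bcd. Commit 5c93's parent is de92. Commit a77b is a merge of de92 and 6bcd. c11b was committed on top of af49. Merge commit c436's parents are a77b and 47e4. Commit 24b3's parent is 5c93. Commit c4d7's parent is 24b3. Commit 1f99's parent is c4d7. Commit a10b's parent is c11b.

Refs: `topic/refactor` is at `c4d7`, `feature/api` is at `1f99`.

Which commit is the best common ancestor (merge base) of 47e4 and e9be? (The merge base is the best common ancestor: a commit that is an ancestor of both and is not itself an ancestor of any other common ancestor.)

Ancestors of 47e4: {06c0, 47e4, 6bcd, f6dc}.
Ancestors of e9be: {a988, e9be, f6dc}.
Common ancestors: {f6dc}.
The only common ancestor is f6dc, so it is the merge base.

f6dc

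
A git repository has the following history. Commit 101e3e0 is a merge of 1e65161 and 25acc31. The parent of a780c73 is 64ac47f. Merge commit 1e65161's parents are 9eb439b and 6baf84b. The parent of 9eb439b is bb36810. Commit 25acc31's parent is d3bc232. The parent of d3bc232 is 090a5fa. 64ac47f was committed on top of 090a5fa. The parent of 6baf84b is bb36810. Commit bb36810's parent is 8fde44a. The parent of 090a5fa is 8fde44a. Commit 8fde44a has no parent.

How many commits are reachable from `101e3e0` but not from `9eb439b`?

Reachable from 101e3e0: {090a5fa, 101e3e0, 1e65161, 25acc31, 6baf84b, 8fde44a, 9eb439b, bb36810, d3bc232}.
Reachable from 9eb439b: {8fde44a, 9eb439b, bb36810}.
In 101e3e0's history but not 9eb439b's: {090a5fa, 101e3e0, 1e65161, 25acc31, 6baf84b, d3bc232} — 6 commits.

6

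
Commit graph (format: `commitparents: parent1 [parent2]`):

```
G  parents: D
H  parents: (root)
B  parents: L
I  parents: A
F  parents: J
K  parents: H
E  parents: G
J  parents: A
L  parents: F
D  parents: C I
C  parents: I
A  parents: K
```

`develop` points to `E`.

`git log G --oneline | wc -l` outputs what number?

7

Walking parent pointers from G: reachable set = {A, C, D, G, H, I, K}.
That is 7 commits.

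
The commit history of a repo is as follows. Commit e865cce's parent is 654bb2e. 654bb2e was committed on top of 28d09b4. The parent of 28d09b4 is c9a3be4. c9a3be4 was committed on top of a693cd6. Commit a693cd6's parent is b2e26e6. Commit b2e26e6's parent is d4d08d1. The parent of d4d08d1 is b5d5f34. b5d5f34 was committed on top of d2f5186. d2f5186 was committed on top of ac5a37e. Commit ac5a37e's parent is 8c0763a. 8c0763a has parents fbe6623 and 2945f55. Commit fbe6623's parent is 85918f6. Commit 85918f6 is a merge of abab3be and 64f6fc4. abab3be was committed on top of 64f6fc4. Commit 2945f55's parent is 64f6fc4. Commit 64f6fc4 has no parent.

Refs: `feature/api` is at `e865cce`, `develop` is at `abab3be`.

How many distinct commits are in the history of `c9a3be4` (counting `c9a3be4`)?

13

Walking parent pointers from c9a3be4: reachable set = {2945f55, 64f6fc4, 85918f6, 8c0763a, a693cd6, abab3be, ac5a37e, b2e26e6, b5d5f34, c9a3be4, d2f5186, d4d08d1, fbe6623}.
That is 13 commits.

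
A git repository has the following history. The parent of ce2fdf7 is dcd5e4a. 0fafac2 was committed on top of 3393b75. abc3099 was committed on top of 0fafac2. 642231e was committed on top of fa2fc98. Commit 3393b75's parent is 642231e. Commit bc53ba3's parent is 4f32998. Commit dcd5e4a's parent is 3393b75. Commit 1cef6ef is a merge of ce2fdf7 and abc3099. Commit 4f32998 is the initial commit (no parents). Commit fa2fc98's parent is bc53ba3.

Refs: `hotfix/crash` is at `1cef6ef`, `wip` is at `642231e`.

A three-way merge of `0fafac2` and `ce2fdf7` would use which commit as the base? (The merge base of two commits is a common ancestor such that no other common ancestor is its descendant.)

3393b75

Ancestors of 0fafac2: {0fafac2, 3393b75, 4f32998, 642231e, bc53ba3, fa2fc98}.
Ancestors of ce2fdf7: {3393b75, 4f32998, 642231e, bc53ba3, ce2fdf7, dcd5e4a, fa2fc98}.
Common ancestors: {3393b75, 4f32998, 642231e, bc53ba3, fa2fc98}.
Among these, 3393b75 is not an ancestor of any other common ancestor — it is the merge base.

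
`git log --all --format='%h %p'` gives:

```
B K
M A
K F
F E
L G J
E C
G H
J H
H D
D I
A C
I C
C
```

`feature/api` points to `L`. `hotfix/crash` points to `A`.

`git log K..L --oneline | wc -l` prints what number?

6

Reachable from L: {C, D, G, H, I, J, L}.
Reachable from K: {C, E, F, K}.
In L's history but not K's: {D, G, H, I, J, L} — 6 commits.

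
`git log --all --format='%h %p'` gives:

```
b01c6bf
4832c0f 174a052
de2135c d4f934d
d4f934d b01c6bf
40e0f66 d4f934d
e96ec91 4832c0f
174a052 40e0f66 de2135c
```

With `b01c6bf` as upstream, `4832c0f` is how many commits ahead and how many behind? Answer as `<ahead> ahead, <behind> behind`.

5 ahead, 0 behind

Reachable from 4832c0f: {174a052, 40e0f66, 4832c0f, b01c6bf, d4f934d, de2135c}.
Reachable from b01c6bf: {b01c6bf}.
Only in 4832c0f's history (ahead): {174a052, 40e0f66, 4832c0f, d4f934d, de2135c} — 5.
Only in b01c6bf's history (behind): {} — 0.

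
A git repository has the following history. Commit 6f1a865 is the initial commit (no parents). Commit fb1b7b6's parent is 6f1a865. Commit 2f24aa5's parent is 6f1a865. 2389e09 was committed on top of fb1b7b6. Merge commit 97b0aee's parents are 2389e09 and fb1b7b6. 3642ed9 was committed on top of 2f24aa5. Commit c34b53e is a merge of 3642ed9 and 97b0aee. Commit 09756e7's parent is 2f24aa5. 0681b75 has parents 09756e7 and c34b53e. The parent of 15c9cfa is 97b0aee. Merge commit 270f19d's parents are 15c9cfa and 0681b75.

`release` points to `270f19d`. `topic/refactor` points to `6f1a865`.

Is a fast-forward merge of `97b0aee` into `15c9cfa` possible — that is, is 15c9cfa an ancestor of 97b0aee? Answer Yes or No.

No

A fast-forward from 15c9cfa to 97b0aee is possible iff 15c9cfa is an ancestor of 97b0aee.
Ancestors of 97b0aee: {2389e09, 6f1a865, 97b0aee, fb1b7b6}.
15c9cfa is not among them, so fast-forward is not possible.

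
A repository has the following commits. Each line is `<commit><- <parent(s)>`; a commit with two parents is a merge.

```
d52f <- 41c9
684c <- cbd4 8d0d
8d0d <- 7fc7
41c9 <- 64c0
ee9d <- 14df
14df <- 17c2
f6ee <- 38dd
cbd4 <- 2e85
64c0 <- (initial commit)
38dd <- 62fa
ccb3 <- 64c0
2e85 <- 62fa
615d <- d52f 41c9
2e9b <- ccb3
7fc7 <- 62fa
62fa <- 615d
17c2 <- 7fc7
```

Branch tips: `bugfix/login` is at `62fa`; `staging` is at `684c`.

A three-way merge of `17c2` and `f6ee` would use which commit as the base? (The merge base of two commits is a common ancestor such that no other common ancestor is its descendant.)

Ancestors of 17c2: {17c2, 41c9, 615d, 62fa, 64c0, 7fc7, d52f}.
Ancestors of f6ee: {38dd, 41c9, 615d, 62fa, 64c0, d52f, f6ee}.
Common ancestors: {41c9, 615d, 62fa, 64c0, d52f}.
Among these, 62fa is not an ancestor of any other common ancestor — it is the merge base.

62fa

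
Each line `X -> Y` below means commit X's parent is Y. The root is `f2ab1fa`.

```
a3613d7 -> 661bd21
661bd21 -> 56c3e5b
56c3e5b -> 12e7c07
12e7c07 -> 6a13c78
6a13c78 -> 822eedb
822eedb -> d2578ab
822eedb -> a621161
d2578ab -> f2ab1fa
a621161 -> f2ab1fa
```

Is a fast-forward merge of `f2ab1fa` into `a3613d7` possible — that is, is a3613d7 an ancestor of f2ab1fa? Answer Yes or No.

A fast-forward from a3613d7 to f2ab1fa is possible iff a3613d7 is an ancestor of f2ab1fa.
Ancestors of f2ab1fa: {f2ab1fa}.
a3613d7 is not among them, so fast-forward is not possible.

No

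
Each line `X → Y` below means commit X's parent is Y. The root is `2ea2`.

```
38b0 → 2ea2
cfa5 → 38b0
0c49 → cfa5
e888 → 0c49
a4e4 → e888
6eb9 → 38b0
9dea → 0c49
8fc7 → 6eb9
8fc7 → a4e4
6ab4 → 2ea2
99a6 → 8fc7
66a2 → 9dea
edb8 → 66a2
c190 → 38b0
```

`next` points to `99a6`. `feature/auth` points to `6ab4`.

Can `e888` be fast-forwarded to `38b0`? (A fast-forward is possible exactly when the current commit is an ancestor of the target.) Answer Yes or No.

No

A fast-forward from e888 to 38b0 is possible iff e888 is an ancestor of 38b0.
Ancestors of 38b0: {2ea2, 38b0}.
e888 is not among them, so fast-forward is not possible.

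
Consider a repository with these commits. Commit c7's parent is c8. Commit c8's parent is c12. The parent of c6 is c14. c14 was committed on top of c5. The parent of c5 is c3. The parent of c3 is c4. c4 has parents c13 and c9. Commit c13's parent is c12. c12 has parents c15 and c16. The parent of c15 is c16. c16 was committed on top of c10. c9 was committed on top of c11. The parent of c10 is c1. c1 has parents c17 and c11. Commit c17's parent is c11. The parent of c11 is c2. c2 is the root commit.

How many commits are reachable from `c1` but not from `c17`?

Reachable from c1: {c1, c11, c17, c2}.
Reachable from c17: {c11, c17, c2}.
In c1's history but not c17's: {c1} — 1 commit.

1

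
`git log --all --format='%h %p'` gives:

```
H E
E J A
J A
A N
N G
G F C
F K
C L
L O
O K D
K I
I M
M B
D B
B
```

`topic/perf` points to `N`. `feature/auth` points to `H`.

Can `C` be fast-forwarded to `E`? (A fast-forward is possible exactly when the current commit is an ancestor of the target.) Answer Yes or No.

Yes

A fast-forward from C to E is possible iff C is an ancestor of E.
Ancestors of E: {A, B, C, D, E, F, G, I, J, K, L, M, N, O}.
C is among them, so fast-forward is possible.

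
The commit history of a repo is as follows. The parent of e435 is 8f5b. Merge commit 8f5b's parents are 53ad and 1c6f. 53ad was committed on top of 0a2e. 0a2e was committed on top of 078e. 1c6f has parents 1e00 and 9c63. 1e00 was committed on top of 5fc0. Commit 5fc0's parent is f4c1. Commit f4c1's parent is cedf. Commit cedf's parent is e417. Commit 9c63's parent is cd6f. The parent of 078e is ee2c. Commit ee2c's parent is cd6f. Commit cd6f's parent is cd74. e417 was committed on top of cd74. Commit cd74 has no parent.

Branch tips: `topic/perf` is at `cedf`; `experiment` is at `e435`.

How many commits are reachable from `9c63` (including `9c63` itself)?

Walking parent pointers from 9c63: reachable set = {9c63, cd6f, cd74}.
That is 3 commits.

3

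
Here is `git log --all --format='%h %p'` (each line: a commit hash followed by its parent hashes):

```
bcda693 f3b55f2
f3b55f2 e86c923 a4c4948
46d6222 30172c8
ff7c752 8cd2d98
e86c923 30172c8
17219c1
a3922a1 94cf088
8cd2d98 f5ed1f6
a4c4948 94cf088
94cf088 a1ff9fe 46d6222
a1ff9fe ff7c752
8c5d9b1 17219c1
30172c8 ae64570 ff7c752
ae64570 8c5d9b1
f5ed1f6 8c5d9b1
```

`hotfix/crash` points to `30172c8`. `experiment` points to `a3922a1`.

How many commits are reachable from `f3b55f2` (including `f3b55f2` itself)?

13

Walking parent pointers from f3b55f2: reachable set = {17219c1, 30172c8, 46d6222, 8c5d9b1, 8cd2d98, 94cf088, a1ff9fe, a4c4948, ae64570, e86c923, f3b55f2, f5ed1f6, ff7c752}.
That is 13 commits.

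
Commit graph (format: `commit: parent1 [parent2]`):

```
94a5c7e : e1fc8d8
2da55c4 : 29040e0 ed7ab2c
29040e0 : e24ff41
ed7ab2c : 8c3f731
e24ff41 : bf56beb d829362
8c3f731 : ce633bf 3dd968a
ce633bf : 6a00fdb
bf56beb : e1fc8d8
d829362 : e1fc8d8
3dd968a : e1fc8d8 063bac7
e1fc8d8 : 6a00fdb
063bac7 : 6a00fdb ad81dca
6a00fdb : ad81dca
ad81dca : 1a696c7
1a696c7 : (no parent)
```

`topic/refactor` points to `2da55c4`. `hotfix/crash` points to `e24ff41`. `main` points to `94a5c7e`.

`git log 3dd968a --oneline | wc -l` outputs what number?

Walking parent pointers from 3dd968a: reachable set = {063bac7, 1a696c7, 3dd968a, 6a00fdb, ad81dca, e1fc8d8}.
That is 6 commits.

6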